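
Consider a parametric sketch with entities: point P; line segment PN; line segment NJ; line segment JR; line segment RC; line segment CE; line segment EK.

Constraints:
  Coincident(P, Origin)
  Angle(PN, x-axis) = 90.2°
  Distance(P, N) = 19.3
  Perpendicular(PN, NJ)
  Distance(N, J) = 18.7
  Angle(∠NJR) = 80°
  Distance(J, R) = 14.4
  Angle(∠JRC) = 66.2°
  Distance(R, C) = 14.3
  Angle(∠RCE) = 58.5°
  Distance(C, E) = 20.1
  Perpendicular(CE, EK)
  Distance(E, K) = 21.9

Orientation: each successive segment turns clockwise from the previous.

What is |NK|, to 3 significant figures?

36.3

∠RCE = 58.5° gives CE at 24.9° from the x-axis; with |CE| = 20.1, E = (22.5, 21.6). CE ⟂ EK, so EK runs at -65.1°; with |EK| = 21.9, K = (31.7, 1.69). Then |NK| = |K − N| = 36.3.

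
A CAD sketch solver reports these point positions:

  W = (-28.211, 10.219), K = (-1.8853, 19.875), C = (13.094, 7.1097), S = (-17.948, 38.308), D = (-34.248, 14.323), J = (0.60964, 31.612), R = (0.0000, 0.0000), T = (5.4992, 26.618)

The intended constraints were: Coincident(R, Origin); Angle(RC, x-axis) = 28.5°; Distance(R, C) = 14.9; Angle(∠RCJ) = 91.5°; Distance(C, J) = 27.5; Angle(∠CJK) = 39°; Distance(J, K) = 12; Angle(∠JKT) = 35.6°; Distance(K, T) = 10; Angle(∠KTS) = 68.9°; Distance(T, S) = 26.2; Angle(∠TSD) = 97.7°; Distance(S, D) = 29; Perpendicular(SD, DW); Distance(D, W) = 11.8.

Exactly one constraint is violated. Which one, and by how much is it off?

Distance(D, W) = 11.8 — off by 4.50.

R = (0.00, 0.00) ✓; RC at 28.50° ✓; |RC| = 14.90 ✓; ∠RCJ = 91.50° ✓; |CJ| = 27.50 ✓; ∠CJK = 39.00° ✓; |JK| = 12.00 ✓; ∠JKT = 35.60° ✓; |KT| = 10.00 ✓; ∠KTS = 68.90° ✓; |TS| = 26.20 ✓; ∠TSD = 97.70° ✓; |SD| = 29.00 ✓; ∠(SD, DW) = 89.99° ✓; |DW| = 7.300 ✗.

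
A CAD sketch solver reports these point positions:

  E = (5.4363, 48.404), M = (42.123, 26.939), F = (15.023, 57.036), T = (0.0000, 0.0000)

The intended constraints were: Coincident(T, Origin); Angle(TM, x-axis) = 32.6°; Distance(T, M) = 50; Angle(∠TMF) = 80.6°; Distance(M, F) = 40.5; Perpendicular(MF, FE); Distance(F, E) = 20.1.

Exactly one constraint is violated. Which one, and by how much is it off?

Distance(F, E) = 20.1 — off by 7.20.

T = (0.00, 0.00) ✓; TM at 32.60° ✓; |TM| = 50.00 ✓; ∠TMF = 80.60° ✓; |MF| = 40.50 ✓; ∠(MF, FE) = 90.00° ✓; |FE| = 12.90 ✗.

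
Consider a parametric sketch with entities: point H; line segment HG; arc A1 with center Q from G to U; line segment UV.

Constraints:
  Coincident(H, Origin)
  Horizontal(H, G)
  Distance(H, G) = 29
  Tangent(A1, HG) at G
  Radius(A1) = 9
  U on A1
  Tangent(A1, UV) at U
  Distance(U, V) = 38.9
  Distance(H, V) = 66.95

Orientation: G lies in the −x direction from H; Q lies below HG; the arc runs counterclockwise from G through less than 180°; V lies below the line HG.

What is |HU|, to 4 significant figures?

37.61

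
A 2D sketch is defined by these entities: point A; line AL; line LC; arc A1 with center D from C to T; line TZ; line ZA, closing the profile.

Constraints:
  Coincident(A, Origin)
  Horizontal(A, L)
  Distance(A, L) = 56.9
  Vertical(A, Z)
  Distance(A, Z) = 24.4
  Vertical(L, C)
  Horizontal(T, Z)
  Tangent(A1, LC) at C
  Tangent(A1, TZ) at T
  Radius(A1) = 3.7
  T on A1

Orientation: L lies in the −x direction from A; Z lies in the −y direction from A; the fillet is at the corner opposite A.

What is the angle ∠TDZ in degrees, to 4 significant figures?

86.02°

The virtual corner opposite A is at (-56.90, -24.40). Since A1 is tangent to LC there, DC ⟂ LC and the tangent condition forces DT to be normal to TZ, with radius 3.7, so the center D sits 3.7 in from both sides at D = (-53.20, -20.70). That places the tangent points at C = (-56.90, -20.70) on LC and T = (-53.20, -24.40) on TZ. Then cos ∠TDZ = DT·DZ / (|DT||DZ|), giving 86.02°.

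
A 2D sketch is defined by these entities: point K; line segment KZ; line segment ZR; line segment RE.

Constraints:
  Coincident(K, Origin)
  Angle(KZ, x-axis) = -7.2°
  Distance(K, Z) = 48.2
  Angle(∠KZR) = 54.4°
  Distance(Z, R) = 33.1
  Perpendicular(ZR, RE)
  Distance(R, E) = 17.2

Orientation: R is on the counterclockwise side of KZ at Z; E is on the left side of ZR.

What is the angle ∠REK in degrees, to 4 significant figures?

167.1°

K is at the origin; KZ runs at -7.2° with length 48.2, so Z = 48.2·(cos -7.2°, sin -7.2°) = (47.82, -6.041). ∠KZR = 54.4°, so ZR runs at -7.2° + (180° − 54.4°) = 118.4° from the x-axis; with |ZR| = 33.1, R = Z + 33.1·(cos 118.4°, sin 118.4°) = (32.08, 23.08). The perpendicularity gives RE at right angles to ZR; with |RE| = 17.2 on the left of ZR, E = R + 17.2·(-0.8796, -0.4756) = (16.95, 14.89). Then cos ∠REK = ER·EK / (|ER||EK|), giving 167.1°.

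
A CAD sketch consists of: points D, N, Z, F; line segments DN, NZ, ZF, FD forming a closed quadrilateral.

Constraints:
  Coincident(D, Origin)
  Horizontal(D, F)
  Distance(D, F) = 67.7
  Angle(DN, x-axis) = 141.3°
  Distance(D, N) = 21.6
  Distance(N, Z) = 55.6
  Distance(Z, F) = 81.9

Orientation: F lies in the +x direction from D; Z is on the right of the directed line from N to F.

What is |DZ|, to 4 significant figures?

40.62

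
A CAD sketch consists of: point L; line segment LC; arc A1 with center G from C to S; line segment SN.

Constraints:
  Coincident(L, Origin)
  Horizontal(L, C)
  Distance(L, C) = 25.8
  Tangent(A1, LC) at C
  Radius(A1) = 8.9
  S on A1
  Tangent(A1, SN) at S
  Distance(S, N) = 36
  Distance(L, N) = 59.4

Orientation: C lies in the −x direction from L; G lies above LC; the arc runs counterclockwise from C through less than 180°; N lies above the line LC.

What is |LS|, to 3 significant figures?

23.8

Checks: |GS| = 8.900 ✓; ∠(GS, SN) = 90.00° ✓; |SN| = 36.00 ✓; |LN| = 59.40 ✓.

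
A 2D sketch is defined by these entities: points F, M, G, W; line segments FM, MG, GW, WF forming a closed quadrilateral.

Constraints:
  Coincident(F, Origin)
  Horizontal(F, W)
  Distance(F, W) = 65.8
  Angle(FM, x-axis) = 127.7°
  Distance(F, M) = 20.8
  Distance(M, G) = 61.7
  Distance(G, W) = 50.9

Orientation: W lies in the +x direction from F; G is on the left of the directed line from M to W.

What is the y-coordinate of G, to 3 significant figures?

45.0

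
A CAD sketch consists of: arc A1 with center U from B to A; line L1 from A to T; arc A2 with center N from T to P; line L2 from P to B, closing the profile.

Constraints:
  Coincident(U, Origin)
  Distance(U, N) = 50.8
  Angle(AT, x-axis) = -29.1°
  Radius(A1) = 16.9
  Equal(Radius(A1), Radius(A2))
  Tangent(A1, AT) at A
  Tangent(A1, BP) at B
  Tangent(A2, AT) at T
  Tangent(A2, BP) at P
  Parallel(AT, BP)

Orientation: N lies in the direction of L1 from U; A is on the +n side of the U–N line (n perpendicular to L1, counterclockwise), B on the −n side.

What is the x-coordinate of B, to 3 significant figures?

-8.22

U is at the origin and N lies 50.8 along u from U, so N = 50.8·u = (44.4, -24.7). Tangency of A1 to both parallel lines with radius 16.9 puts A and B at U ± 16.9·n: A = (8.22, 14.8), B = (-8.22, -14.8). So B.x = -8.22.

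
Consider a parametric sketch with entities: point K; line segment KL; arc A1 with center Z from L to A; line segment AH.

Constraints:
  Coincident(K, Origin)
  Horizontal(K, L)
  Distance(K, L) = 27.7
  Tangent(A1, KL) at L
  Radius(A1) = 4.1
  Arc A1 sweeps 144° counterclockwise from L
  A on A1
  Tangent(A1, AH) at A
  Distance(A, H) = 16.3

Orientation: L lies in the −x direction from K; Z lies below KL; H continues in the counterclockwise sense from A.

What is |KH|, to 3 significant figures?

24.0

K is at the origin; KL is horizontal with |KL| = 27.7 and L on the −x side, so L = (-27.7, 0.00). Tangency of A1 to KL means the radius ZL is perpendicular to KL, so Z = L + (0, -4.1) = (-27.7, -4.10). On A1, L sits at bearing 90° from Z; a 144° counterclockwise sweep puts A at bearing 234°, so A = Z + 4.1·(cos 234°, sin 234°) = (-30.1, -7.42). Tangency of A1 to AH means the radius ZA is perpendicular to AH, so AH runs along (−sin 234°, cos 234°); with |AH| = 16.3, H = (-16.9, -17.0). Then |KH| = |H − K| = 24.0.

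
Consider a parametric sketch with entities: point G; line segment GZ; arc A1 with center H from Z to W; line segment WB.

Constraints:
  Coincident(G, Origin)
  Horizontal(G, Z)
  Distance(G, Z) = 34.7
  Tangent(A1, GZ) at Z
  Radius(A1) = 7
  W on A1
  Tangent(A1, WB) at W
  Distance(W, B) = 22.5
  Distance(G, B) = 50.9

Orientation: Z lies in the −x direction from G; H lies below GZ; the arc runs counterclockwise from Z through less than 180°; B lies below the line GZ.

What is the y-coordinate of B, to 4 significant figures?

-29.59

G is at the origin; G and Z share the same y with |GZ| = 34.7 and Z on the −x side, so Z = (-34.70, 0.000). Tangency of A1 to GZ means the radius HZ is perpendicular to GZ, so H = Z + (0, -7) = (-34.70, -7.000). Since HW ⟂ WB (tangency), |HB| = √(7.0² + 22.5²) = 23.56 regardless of where W sits on A1. So B lies on both circle(G, 50.9) and circle(H, 23.56); the below-GZ intersection is B = (-41.42, -29.59). W is the foot of the tangent from B: W = (-41.70, -7.087).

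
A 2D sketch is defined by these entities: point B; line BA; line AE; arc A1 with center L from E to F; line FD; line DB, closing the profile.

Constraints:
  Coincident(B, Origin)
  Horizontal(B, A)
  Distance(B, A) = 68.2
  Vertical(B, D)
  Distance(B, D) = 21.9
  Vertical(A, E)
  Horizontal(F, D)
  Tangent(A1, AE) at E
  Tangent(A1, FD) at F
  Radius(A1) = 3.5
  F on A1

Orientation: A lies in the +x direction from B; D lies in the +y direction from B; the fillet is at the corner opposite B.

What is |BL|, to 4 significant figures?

67.27

B is at the origin; B and A share the same y with |BA| = 68.2 and A on the +x side, so A = (68.20, 0.000). BD is vertical with |BD| = 21.9 and D on the +y side, so D = (0.000, 21.90). The virtual corner opposite B is at (68.20, 21.90). Tangency of A1 to AE means the radius LE is perpendicular to AE and tangency of A1 to FD means the radius LF is perpendicular to FD, with radius 3.5, so the center L sits 3.5 in from both sides at L = (64.70, 18.40). Then |BL| = |L − B| = 67.27.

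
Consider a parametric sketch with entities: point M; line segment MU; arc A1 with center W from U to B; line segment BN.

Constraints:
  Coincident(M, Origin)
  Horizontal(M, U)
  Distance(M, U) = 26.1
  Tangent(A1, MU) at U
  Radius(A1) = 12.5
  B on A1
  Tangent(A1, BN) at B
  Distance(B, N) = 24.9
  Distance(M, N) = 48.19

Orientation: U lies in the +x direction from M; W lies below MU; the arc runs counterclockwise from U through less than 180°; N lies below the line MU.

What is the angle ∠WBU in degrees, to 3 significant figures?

31.4°

M is at the origin; MU is horizontal with |MU| = 26.1 and U on the +x side, so U = (26.1, 0.00). Since A1 is tangent to MU there, WU ⟂ MU, so W = U + (0, -12.5) = (26.1, -12.5). Since WB ⟂ BN (tangency), |WN| = √(12.5² + 24.9²) = 27.9 regardless of where B sits on A1. So N lies on both circle(M, 48.19) and circle(W, 27.9); the below-MU intersection is N = (26.3, -40.4). B is the foot of the tangent from N: B = (15.0, -18.2).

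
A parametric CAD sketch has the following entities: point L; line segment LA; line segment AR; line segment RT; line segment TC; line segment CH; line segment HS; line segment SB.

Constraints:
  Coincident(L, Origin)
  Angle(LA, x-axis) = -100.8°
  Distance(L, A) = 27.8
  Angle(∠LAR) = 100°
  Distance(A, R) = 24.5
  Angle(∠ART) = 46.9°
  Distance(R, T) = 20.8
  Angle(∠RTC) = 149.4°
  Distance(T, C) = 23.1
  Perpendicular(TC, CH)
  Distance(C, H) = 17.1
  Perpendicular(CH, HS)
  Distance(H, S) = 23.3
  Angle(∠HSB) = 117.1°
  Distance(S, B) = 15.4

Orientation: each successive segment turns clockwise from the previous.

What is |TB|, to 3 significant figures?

7.97

L is at the origin; LA runs at -100.8° with length 27.8, so A = (-5.21, -27.3). ∠LAR = 100.0° gives AR at 179° from the x-axis; with |AR| = 24.5, R = (-29.7, -27.0). ∠ART = 46.9° gives RT at 46.1° from the x-axis; with |RT| = 20.8, T = (-15.3, -12.0). ∠RTC = 149.4° gives TC at 15.5° from the x-axis; with |TC| = 23.1, C = (6.98, -5.80). TC is perpendicular to CH, so CH runs at -74.5°; with |CH| = 17.1, H = (11.5, -22.3). CH is perpendicular to HS, so HS runs at -164°; with |HS| = 23.3, S = (-10.9, -28.5). ∠HSB = 117.1° gives SB at 133° from the x-axis; with |SB| = 15.4, B = (-21.3, -17.2). Then |TB| = |B − T| = 7.97.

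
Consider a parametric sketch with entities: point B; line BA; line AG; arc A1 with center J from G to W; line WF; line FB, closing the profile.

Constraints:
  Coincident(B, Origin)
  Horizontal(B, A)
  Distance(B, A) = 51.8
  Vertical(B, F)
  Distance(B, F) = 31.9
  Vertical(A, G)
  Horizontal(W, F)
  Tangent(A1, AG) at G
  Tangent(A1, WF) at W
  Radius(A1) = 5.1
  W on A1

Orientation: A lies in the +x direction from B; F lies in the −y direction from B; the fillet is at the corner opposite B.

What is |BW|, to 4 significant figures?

56.56

B is at the origin; BA is horizontal with |BA| = 51.8 and A on the +x side, so A = (51.80, 0.000). BF is vertical with |BF| = 31.9 and F on the −y side, so F = (0.000, -31.90). The virtual corner opposite B is at (51.80, -31.90). A1 meets AG tangentially, so JG is at right angles to AG and since A1 is tangent to WF there, JW ⟂ WF, with radius 5.1, so the center J sits 5.1 in from both sides at J = (46.70, -26.80). That places the tangent points at G = (51.80, -26.80) on AG and W = (46.70, -31.90) on WF. Then |BW| = |W − B| = 56.56.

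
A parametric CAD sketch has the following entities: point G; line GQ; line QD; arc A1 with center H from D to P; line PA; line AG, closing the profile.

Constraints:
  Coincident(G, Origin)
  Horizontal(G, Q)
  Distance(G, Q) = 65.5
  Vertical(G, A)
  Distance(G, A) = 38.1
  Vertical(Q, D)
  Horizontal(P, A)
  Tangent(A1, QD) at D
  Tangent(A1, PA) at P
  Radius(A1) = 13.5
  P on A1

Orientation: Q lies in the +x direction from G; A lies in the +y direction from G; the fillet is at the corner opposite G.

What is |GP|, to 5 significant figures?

64.464

G is at the origin; GQ is horizontal with |GQ| = 65.5 and Q on the +x side, so Q = (65.500, 0.0000). GA is vertical with |GA| = 38.1 and A on the +y side, so A = (0.0000, 38.100). The virtual corner opposite G is at (65.500, 38.100). Tangency of A1 to QD means the radius HD is perpendicular to QD and the tangent condition forces HP to be normal to PA, with radius 13.5, so the center H sits 13.5 in from both sides at H = (52.000, 24.600). That places the tangent points at D = (65.500, 24.600) on QD and P = (52.000, 38.100) on PA. Then |GP| = |P − G| = 64.464.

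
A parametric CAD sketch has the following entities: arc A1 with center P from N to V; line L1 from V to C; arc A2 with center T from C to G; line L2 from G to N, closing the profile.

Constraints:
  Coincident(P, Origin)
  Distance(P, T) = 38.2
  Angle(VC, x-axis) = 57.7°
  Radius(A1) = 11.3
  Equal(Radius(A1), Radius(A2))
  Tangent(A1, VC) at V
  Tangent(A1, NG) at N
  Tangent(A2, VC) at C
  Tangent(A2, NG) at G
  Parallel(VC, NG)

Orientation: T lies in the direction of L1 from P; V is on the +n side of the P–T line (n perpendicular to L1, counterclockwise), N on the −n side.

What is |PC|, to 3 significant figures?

39.8

The slot axis is L1's direction at 57.7°, so u = (cos 57.7°, sin 57.7°) = (0.534, 0.845) and n = (−sin 57.7°, cos 57.7°) = (-0.845, 0.534). P is at the origin and T lies 38.2 along u from P, so T = 38.2·u = (20.4, 32.3). Tangency of A1 to both parallel lines with radius 11.3 puts V and N at P ± 11.3·n: V = (-9.55, 6.04), N = (9.55, -6.04). Equal radii place C and G the same way about T: C = T + 11.3·n = (10.9, 38.3), G = T − 11.3·n = (30.0, 26.3). Then |PC| = |C − P| = 39.8.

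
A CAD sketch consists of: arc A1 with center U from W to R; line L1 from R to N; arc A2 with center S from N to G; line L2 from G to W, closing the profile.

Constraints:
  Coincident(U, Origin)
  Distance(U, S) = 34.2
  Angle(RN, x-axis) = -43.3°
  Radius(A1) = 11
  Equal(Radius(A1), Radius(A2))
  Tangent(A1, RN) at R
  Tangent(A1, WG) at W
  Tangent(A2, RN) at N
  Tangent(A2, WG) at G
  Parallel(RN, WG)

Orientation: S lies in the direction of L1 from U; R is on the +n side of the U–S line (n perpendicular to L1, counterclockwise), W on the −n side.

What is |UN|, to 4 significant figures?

35.93

The slot axis is L1's direction at -43.3°, so u = (cos -43.3°, sin -43.3°) = (0.7278, -0.6858) and n = (−sin -43.3°, cos -43.3°) = (0.6858, 0.7278). U is at the origin and S lies 34.2 along u from U, so S = 34.2·u = (24.89, -23.45). Tangency of A1 to both parallel lines with radius 11.0 puts R and W at U ± 11.0·n: R = (7.544, 8.006), W = (-7.544, -8.006). Equal radii place N and G the same way about S: N = S + 11.0·n = (32.43, -15.45), G = S − 11.0·n = (17.35, -31.46). Then |UN| = |N − U| = 35.93.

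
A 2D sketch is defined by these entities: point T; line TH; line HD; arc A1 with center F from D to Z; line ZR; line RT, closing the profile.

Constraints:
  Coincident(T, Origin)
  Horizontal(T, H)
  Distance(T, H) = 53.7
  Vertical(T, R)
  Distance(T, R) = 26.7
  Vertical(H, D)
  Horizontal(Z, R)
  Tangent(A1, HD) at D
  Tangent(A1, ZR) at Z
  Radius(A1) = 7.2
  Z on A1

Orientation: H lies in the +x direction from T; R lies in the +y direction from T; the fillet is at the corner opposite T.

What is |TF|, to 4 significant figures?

50.42

T is at the origin; TH is horizontal with |TH| = 53.7 and H on the +x side, so H = (53.70, 0.000). T and R share the same x with |TR| = 26.7 and R on the +y side, so R = (0.000, 26.70). The virtual corner opposite T is at (53.70, 26.70). The tangent condition forces FD to be normal to HD and the tangent condition forces FZ to be normal to ZR, with radius 7.2, so the center F sits 7.2 in from both sides at F = (46.50, 19.50). Then |TF| = |F − T| = 50.42.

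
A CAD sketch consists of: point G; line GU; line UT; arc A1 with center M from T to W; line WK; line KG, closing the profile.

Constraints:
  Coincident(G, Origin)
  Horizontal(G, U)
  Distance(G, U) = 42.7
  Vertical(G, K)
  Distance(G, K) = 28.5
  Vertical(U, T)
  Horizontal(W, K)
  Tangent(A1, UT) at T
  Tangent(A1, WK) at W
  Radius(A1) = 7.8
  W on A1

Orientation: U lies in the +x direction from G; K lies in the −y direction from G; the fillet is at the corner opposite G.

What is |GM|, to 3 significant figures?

40.6

G is at the origin; G and U share the same y with |GU| = 42.7 and U on the +x side, so U = (42.7, 0.00). GK is vertical with |GK| = 28.5 and K on the −y side, so K = (0.00, -28.5). The virtual corner opposite G is at (42.7, -28.5). The tangent condition forces MT to be normal to UT and tangency of A1 to WK means the radius MW is perpendicular to WK, with radius 7.8, so the center M sits 7.8 in from both sides at M = (34.9, -20.7). Then |GM| = |M − G| = 40.6.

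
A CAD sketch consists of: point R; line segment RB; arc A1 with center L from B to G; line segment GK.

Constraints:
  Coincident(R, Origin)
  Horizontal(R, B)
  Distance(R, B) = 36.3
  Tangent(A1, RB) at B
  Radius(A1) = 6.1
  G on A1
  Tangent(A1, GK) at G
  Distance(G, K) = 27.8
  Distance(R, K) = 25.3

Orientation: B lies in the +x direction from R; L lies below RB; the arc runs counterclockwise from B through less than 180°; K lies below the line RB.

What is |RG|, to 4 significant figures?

31.96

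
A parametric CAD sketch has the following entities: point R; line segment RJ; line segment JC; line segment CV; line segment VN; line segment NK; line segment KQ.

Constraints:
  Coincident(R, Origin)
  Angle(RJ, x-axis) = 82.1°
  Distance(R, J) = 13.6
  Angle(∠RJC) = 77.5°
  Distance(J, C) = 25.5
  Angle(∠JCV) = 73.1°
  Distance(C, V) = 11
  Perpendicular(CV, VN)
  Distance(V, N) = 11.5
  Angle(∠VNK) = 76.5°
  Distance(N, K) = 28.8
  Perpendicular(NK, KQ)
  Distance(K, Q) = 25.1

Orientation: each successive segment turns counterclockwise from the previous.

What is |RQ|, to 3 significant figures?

48.2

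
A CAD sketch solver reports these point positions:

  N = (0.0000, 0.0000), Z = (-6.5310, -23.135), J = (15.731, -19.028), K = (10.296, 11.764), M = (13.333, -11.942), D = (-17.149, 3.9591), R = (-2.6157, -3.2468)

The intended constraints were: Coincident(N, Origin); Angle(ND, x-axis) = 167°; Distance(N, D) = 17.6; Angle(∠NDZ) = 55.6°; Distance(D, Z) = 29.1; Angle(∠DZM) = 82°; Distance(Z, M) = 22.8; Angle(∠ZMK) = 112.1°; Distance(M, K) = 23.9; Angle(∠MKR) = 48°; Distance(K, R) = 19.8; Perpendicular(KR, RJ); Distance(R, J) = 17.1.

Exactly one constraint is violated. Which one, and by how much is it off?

Distance(R, J) = 17.1 — off by 7.10.

N = (0.00, 0.00) ✓; ND at 167.0° ✓; |ND| = 17.60 ✓; ∠NDZ = 55.60° ✓; |DZ| = 29.10 ✓; ∠DZM = 82.00° ✓; |ZM| = 22.80 ✓; ∠ZMK = 112.1° ✓; |MK| = 23.90 ✓; ∠MKR = 48.00° ✓; |KR| = 19.80 ✓; ∠(KR, RJ) = 90.00° ✓; |RJ| = 24.20 ✗.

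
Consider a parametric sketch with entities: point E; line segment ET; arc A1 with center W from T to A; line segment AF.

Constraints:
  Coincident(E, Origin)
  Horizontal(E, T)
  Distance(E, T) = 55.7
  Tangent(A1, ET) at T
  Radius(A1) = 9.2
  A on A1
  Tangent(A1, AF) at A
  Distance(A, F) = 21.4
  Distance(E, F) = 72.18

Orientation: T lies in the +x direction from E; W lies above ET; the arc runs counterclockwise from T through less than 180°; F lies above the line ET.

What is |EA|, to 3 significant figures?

65.5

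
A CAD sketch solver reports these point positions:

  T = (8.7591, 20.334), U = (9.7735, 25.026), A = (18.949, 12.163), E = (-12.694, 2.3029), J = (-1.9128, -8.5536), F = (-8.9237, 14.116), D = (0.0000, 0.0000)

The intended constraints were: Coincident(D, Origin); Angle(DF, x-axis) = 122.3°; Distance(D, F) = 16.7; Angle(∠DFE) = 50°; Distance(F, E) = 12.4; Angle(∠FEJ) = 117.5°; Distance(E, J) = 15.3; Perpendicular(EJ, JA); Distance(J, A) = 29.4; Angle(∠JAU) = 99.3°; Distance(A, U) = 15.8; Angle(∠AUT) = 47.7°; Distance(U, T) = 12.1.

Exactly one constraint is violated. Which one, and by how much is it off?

Distance(U, T) = 12.1 — off by 7.30.

D = (0.00, 0.00) ✓; DF at 122.3° ✓; |DF| = 16.70 ✓; ∠DFE = 50.00° ✓; |FE| = 12.40 ✓; ∠FEJ = 117.5° ✓; |EJ| = 15.30 ✓; ∠(EJ, JA) = 90.00° ✓; |JA| = 29.40 ✓; ∠JAU = 99.30° ✓; |AU| = 15.80 ✓; ∠AUT = 47.70° ✓; |UT| = 4.800 ✗.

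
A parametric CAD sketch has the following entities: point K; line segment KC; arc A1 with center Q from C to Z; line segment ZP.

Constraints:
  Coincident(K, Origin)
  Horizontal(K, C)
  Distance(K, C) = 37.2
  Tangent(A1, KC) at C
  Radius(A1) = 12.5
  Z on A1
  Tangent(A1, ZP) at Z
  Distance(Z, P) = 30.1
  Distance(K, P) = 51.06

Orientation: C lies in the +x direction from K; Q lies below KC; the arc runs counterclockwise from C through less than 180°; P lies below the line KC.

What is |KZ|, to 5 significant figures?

28.124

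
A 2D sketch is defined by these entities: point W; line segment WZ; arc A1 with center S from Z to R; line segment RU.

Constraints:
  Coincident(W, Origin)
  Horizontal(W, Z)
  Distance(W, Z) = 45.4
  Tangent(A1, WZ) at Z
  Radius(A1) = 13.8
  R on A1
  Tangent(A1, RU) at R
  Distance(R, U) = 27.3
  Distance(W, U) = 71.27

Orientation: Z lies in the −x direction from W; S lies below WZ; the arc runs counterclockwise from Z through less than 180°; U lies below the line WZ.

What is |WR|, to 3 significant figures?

60.9

W is at the origin; WZ is horizontal with |WZ| = 45.4 and Z on the −x side, so Z = (-45.4, 0.00). The tangent condition forces SZ to be normal to WZ, so S = Z + (0, -13.8) = (-45.4, -13.8). Since SR ⟂ RU (tangency), |SU| = √(13.8² + 27.3²) = 30.6 regardless of where R sits on A1. So U lies on both circle(W, 71.27) and circle(S, 30.6); the below-WZ intersection is U = (-57.7, -41.8). R is the foot of the tangent from U: R = (-59.2, -14.5).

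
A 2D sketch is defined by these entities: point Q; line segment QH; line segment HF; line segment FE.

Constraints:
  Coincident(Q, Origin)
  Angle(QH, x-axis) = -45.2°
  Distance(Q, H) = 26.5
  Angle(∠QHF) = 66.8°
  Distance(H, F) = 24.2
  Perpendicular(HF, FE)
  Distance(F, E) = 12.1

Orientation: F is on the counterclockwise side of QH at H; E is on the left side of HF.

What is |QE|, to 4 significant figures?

18.43

∠QHF = 66.8°, so HF runs at -45.2° + (180° − 66.8°) = 68.00° from the x-axis; with |HF| = 24.2, F = H + 24.2·(cos 68.00°, sin 68.00°) = (27.74, 3.634). HF ⟂ FE; with |FE| = 12.1 on the left of HF, E = F + 12.1·(-0.9272, 0.3746) = (16.52, 8.167). Then |QE| = |E − Q| = 18.43.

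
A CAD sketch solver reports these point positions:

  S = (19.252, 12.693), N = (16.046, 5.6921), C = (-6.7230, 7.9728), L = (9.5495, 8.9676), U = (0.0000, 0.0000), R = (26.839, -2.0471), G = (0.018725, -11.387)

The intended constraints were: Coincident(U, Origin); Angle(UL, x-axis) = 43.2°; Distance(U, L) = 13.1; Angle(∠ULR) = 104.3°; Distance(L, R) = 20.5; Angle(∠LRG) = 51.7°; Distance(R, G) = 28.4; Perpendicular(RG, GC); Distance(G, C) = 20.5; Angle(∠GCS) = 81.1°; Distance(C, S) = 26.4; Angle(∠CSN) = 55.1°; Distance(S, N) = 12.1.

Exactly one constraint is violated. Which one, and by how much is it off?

Distance(S, N) = 12.1 — off by 4.40.

U = (0.00, 0.00) ✓; UL at 43.20° ✓; |UL| = 13.10 ✓; ∠ULR = 104.3° ✓; |LR| = 20.50 ✓; ∠LRG = 51.70° ✓; |RG| = 28.40 ✓; ∠(RG, GC) = 90.00° ✓; |GC| = 20.50 ✓; ∠GCS = 81.10° ✓; |CS| = 26.40 ✓; ∠CSN = 55.10° ✓; |SN| = 7.700 ✗.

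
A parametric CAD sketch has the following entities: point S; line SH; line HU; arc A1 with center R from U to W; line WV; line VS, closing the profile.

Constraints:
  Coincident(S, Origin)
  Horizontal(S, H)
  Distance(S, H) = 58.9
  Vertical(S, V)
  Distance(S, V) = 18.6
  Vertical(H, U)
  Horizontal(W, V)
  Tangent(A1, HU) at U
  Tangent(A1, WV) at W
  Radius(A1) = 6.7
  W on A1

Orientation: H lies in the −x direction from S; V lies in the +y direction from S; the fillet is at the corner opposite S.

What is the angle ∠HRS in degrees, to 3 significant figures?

107°

S and V share the same x with |SV| = 18.6 and V on the +y side, so V = (0.00, 18.6). The virtual corner opposite S is at (-58.9, 18.6). A1 meets HU tangentially, so RU is at right angles to HU and tangency of A1 to WV means the radius RW is perpendicular to WV, with radius 6.7, so the center R sits 6.7 in from both sides at R = (-52.2, 11.9). Then cos ∠HRS = RH·RS / (|RH||RS|), giving 107°.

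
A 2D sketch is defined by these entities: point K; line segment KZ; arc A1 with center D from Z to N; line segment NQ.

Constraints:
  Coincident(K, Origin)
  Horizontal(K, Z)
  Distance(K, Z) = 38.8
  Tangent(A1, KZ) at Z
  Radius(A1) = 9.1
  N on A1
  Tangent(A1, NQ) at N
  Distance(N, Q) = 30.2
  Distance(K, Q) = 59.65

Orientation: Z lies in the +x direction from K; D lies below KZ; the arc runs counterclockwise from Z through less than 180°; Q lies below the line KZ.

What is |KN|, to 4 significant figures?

33.35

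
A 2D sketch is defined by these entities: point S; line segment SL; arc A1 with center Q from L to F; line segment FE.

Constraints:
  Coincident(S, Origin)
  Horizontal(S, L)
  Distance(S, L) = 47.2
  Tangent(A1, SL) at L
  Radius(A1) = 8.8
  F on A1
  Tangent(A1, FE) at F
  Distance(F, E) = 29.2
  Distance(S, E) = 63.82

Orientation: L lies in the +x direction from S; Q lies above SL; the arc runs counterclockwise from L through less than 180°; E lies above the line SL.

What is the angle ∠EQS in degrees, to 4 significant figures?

106.6°

Checks: |QF| = 8.800 ✓; ∠(QF, FE) = 90.00° ✓; |FE| = 29.20 ✓; |SE| = 63.82 ✓.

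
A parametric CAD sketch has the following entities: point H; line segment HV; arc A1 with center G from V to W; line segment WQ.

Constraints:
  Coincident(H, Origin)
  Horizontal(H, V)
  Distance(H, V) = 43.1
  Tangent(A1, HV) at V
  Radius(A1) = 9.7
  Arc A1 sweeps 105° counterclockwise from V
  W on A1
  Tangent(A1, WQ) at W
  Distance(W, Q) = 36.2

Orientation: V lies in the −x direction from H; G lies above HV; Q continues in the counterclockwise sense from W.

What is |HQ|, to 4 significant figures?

63.90

H is at the origin; H and V share the same y with |HV| = 43.1 and V on the −x side, so V = (-43.10, 0.000). Tangency of A1 to HV means the radius GV is perpendicular to HV, so G = V + (0, 9.7) = (-43.10, 9.700). On A1, V sits at bearing -90° from G; a 105° counterclockwise sweep puts W at bearing 15°, so W = G + 9.7·(cos 15°, sin 15°) = (-33.73, 12.21). A1 meets WQ tangentially, so GW is at right angles to WQ, so WQ runs along (−sin 15°, cos 15°); with |WQ| = 36.2, Q = (-43.10, 47.18). Then |HQ| = |Q − H| = 63.90.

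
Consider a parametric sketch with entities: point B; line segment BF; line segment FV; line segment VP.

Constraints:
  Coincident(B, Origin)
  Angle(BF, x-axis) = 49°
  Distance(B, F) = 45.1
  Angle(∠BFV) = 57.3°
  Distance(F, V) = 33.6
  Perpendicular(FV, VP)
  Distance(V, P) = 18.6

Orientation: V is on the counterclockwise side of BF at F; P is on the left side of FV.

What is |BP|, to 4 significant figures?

21.44

B is at the origin; BF runs at 49.0° with length 45.1, so F = 45.1·(cos 49.0°, sin 49.0°) = (29.59, 34.04). ∠BFV = 57.3°, so FV runs at 49.0° + (180° − 57.3°) = 171.7° from the x-axis; with |FV| = 33.6, V = F + 33.6·(cos 171.7°, sin 171.7°) = (-3.660, 38.89). FV ⟂ VP; with |VP| = 18.6 on the left of FV, P = V + 18.6·(-0.1444, -0.9895) = (-6.345, 20.48). Then |BP| = |P − B| = 21.44.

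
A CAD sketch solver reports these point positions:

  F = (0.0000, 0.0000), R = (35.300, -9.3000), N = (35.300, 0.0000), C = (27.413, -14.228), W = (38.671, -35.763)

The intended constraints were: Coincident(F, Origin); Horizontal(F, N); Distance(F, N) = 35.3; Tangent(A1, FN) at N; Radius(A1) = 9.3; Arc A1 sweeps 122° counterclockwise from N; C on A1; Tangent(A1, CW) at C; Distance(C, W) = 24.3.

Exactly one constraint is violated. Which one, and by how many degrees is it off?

Tangent(A1, CW) at C — off by 4.40°.

F = (0.00, 0.00) ✓; F.y = 0.00, N.y = 0.00 ✓; |FN| = 35.30 ✓; ∠(RN, NF) = 90.00° ✓; |RN| = 9.300 ✓; bearing(R→C) − bearing(R→N) = 122.0° ✓; |RC| = 9.300 ✓; ∠(RC, CW) = 94.40° ✗; |CW| = 24.30 ✓.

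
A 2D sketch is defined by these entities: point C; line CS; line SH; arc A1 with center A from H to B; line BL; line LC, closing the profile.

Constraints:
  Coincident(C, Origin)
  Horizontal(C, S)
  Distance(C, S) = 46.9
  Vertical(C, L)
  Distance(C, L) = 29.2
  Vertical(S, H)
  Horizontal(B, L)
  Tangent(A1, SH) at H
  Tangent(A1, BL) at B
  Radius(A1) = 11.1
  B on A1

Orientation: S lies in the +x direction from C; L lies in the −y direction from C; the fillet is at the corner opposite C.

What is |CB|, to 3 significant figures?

46.2

C is at the origin; CS is horizontal with |CS| = 46.9 and S on the +x side, so S = (46.9, 0.00). CL is vertical with |CL| = 29.2 and L on the −y side, so L = (0.00, -29.2). The virtual corner opposite C is at (46.9, -29.2). Tangency of A1 to SH means the radius AH is perpendicular to SH and tangency of A1 to BL means the radius AB is perpendicular to BL, with radius 11.1, so the center A sits 11.1 in from both sides at A = (35.8, -18.1). That places the tangent points at H = (46.9, -18.1) on SH and B = (35.8, -29.2) on BL. Then |CB| = |B − C| = 46.2.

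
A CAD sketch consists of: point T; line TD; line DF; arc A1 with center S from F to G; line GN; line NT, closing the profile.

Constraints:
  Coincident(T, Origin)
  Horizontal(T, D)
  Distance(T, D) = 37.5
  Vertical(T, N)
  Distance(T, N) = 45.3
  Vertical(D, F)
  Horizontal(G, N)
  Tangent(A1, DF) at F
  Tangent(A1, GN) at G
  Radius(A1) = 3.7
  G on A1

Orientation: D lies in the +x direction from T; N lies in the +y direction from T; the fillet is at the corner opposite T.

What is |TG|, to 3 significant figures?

56.5

T is at the origin; T and D share the same y with |TD| = 37.5 and D on the +x side, so D = (37.5, 0.00). TN is vertical with |TN| = 45.3 and N on the +y side, so N = (0.00, 45.3). The virtual corner opposite T is at (37.5, 45.3). A1 meets DF tangentially, so SF is at right angles to DF and the tangent condition forces SG to be normal to GN, with radius 3.7, so the center S sits 3.7 in from both sides at S = (33.8, 41.6). That places the tangent points at F = (37.5, 41.6) on DF and G = (33.8, 45.3) on GN. Then |TG| = |G − T| = 56.5.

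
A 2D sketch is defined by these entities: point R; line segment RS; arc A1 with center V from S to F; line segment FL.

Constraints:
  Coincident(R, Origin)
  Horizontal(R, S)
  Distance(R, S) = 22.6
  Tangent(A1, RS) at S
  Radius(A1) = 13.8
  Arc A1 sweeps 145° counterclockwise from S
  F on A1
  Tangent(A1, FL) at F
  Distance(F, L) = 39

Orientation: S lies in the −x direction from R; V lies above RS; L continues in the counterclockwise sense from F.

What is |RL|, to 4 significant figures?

66.55

R is at the origin; RS is horizontal with |RS| = 22.6 and S on the −x side, so S = (-22.60, 0.000). A1 meets RS tangentially, so VS is at right angles to RS, so V = S + (0, 13.8) = (-22.60, 13.80). On A1, S sits at bearing -90° from V; a 145° counterclockwise sweep puts F at bearing 55°, so F = V + 13.8·(cos 55°, sin 55°) = (-14.68, 25.10). Since A1 is tangent to FL there, VF ⟂ FL, so FL runs along (−sin 55°, cos 55°); with |FL| = 39.0, L = (-46.63, 47.47). Then |RL| = |L − R| = 66.55.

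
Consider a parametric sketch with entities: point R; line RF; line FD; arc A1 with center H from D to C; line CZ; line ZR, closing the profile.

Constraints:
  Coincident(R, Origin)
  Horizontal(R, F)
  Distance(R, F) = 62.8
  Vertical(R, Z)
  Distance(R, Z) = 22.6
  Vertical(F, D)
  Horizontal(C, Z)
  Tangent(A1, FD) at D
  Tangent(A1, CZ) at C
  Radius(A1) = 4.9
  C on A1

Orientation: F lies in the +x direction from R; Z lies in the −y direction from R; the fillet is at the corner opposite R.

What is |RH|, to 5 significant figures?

60.545

R and Z share the same x with |RZ| = 22.6 and Z on the −y side, so Z = (0.0000, -22.600). The virtual corner opposite R is at (62.800, -22.600). A1 meets FD tangentially, so HD is at right angles to FD and A1 meets CZ tangentially, so HC is at right angles to CZ, with radius 4.9, so the center H sits 4.9 in from both sides at H = (57.900, -17.700). Then |RH| = |H − R| = 60.545.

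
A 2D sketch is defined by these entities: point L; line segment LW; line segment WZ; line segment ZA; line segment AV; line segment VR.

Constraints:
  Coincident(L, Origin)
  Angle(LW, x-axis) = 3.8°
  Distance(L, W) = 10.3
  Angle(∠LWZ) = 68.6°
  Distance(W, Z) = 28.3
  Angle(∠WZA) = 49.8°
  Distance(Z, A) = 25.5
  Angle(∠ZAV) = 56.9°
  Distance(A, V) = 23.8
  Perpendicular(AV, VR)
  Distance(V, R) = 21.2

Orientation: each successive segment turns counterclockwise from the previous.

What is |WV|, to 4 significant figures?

6.003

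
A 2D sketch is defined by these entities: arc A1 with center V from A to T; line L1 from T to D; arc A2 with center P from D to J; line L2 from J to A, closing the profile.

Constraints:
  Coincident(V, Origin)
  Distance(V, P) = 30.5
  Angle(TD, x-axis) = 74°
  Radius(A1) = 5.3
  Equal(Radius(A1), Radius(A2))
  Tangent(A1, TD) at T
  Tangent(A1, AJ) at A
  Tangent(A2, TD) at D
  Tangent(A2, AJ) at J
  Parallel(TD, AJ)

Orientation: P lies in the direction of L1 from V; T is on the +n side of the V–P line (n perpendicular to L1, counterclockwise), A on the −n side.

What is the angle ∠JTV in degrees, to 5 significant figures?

70.836°

The slot axis is L1's direction at 74.0°, so u = (cos 74.0°, sin 74.0°) = (0.27564, 0.96126) and n = (−sin 74.0°, cos 74.0°) = (-0.96126, 0.27564). V is at the origin and P lies 30.5 along u from V, so P = 30.5·u = (8.4069, 29.318). Tangency of A1 to both parallel lines with radius 5.3 puts T and A at V ± 5.3·n: T = (-5.0947, 1.4609), A = (5.0947, -1.4609). Equal radii place D and J the same way about P: D = P + 5.3·n = (3.3123, 30.779), J = P − 5.3·n = (13.502, 27.858). Then cos ∠JTV = TJ·TV / (|TJ||TV|), giving 70.836°.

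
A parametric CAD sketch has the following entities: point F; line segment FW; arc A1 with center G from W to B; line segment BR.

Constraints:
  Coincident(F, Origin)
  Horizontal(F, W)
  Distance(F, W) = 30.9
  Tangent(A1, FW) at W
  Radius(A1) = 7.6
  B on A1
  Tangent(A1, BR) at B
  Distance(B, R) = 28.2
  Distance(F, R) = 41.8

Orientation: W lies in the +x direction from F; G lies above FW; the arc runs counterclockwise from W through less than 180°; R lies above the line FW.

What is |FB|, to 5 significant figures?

39.095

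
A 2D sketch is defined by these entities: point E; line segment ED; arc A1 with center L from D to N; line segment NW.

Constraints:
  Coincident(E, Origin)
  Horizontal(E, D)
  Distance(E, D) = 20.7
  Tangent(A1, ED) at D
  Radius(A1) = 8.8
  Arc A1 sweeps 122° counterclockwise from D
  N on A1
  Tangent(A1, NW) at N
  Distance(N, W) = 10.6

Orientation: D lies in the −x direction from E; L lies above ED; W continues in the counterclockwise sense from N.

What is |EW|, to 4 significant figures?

29.32

On A1, D sits at bearing -90° from L; a 122° counterclockwise sweep puts N at bearing 32°, so N = L + 8.8·(cos 32°, sin 32°) = (-13.24, 13.46). Since A1 is tangent to NW there, LN ⟂ NW, so NW runs along (−sin 32°, cos 32°); with |NW| = 10.6, W = (-18.85, 22.45). Then |EW| = |W − E| = 29.32.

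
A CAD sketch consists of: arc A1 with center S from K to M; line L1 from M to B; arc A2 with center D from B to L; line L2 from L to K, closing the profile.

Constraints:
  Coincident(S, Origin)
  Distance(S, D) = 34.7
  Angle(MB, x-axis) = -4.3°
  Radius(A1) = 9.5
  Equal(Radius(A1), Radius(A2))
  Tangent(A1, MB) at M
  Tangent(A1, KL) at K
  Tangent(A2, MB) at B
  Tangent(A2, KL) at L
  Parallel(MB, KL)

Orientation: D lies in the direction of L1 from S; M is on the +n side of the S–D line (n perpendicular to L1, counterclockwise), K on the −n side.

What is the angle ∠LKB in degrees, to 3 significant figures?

28.7°

Tangency of A1 to both parallel lines with radius 9.5 puts M and K at S ± 9.5·n: M = (0.712, 9.47), K = (-0.712, -9.47). Equal radii place B and L the same way about D: B = D + 9.5·n = (35.3, 6.87), L = D − 9.5·n = (33.9, -12.1). Then cos ∠LKB = KL·KB / (|KL||KB|), giving 28.7°.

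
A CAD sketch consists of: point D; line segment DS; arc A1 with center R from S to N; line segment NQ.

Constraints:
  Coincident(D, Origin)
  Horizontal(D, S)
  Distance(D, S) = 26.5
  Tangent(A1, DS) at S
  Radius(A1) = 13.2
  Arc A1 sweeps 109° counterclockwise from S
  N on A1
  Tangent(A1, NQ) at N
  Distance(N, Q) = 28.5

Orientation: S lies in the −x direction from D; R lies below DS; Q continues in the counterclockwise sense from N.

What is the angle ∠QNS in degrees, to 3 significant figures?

126°

D is at the origin; DS is horizontal with |DS| = 26.5 and S on the −x side, so S = (-26.5, 0.00). The tangent condition forces RS to be normal to DS, so R = S + (0, -13.2) = (-26.5, -13.2). On A1, S sits at bearing 90° from R; a 109° counterclockwise sweep puts N at bearing 199°, so N = R + 13.2·(cos 199°, sin 199°) = (-39.0, -17.5). A1 meets NQ tangentially, so RN is at right angles to NQ, so NQ runs along (−sin 199°, cos 199°); with |NQ| = 28.5, Q = (-29.7, -44.4). Then cos ∠QNS = NQ·NS / (|NQ||NS|), giving 126°.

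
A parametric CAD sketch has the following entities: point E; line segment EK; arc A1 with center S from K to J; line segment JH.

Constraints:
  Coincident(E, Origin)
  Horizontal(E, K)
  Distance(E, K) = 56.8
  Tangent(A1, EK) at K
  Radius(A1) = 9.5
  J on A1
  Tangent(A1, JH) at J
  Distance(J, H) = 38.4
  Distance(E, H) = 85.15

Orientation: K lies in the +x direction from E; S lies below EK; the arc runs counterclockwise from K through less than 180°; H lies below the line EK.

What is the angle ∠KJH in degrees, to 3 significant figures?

117°

Checks: E.y = 0.00, K.y = 0.00 ✓; |SJ| = 9.500 ✓; ∠(SJ, JH) = 90.00° ✓; |JH| = 38.40 ✓; |EH| = 85.15 ✓.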